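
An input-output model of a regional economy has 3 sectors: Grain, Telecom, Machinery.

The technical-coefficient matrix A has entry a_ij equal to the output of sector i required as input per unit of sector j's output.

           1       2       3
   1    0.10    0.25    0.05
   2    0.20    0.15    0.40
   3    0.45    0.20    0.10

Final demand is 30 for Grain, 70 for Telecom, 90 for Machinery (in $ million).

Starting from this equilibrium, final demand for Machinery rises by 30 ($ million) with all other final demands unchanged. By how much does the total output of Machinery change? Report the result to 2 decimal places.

I − A =
  [   0.90    -0.25    -0.05]
  [  -0.20     0.85    -0.40]
  [  -0.45    -0.20     0.90]
Cofactors of I−A, C_ij = (−1)^(i+j)·(minor ij) (rows/columns in the sector order above):
  C_11 = (0.85)(0.90) − (-0.40)(-0.20) = 0.6850
  C_12 = −[(-0.20)(0.90) − (-0.40)(-0.45)] = 0.3600
  C_13 = (-0.20)(-0.20) − (0.85)(-0.45) = 0.4225
  C_21 = −[(-0.25)(0.90) − (-0.05)(-0.20)] = 0.2350
  C_22 = (0.90)(0.90) − (-0.05)(-0.45) = 0.7875
  C_23 = −[(0.90)(-0.20) − (-0.25)(-0.45)] = 0.2925
  C_31 = (-0.25)(-0.40) − (-0.05)(0.85) = 0.1425
  C_32 = −[(0.90)(-0.40) − (-0.05)(-0.20)] = 0.3700
  C_33 = (0.90)(0.85) − (-0.25)(-0.20) = 0.7150
det(I−A) = Σ_j (I−A)_1j·C_1j = (0.90)(0.6850) + (-0.25)(0.3600) + (-0.05)(0.4225) = 0.505375
adj(I−A) = Cᵀ =
  [ 0.6850   0.2350   0.1425]
  [ 0.3600   0.7875   0.3700]
  [ 0.4225   0.2925   0.7150]
(I − A)⁻¹ = adj(I−A) / det(I−A) ≈
  [   1.3554     0.4650     0.2820]
  [   0.7123     1.5582     0.7321]
  [   0.8360     0.5788     1.4148]
Δx = (I − A)⁻¹ Δd with Δd having +30 in the Machinery component and 0 elsewhere.
So Δx_3 = L_33 · (+30), where L_33 = adj(I−A)_33 / det(I−A) = 0.7150 / 0.505375.
Δx_3 = 0.7150 × (+30) / 0.505375 = 21.45 / 0.505375 ≈ 42.44.

Δx_3 = 42.44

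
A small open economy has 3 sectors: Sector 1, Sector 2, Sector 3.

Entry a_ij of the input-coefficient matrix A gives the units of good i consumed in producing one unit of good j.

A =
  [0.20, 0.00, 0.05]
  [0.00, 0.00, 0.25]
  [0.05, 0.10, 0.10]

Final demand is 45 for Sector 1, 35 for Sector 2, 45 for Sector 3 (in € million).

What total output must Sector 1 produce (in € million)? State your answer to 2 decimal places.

x_1 = 59.93

I − A =
  [   0.80     0.00    -0.05]
  [   0.00     1.00    -0.25]
  [  -0.05    -0.10     0.90]
Cofactors of I−A, C_ij = (−1)^(i+j)·(minor ij) (rows/columns in the sector order above):
  C_11 = (1.00)(0.90) − (-0.25)(-0.10) = 0.8750
  C_12 = −[(0.00)(0.90) − (-0.25)(-0.05)] = 0.0125
  C_13 = (0.00)(-0.10) − (1.00)(-0.05) = 0.0500
  C_21 = −[(0.00)(0.90) − (-0.05)(-0.10)] = 0.0050
  C_22 = (0.80)(0.90) − (-0.05)(-0.05) = 0.7175
  C_23 = −[(0.80)(-0.10) − (0.00)(-0.05)] = 0.0800
  C_31 = (0.00)(-0.25) − (-0.05)(1.00) = 0.0500
  C_32 = −[(0.80)(-0.25) − (-0.05)(0.00)] = 0.2000
  C_33 = (0.80)(1.00) − (0.00)(0.00) = 0.8000
det(I−A) = Σ_j (I−A)_1j·C_1j = (0.80)(0.8750) + (0.00)(0.0125) + (-0.05)(0.0500) = 0.6975
adj(I−A) = Cᵀ =
  [ 0.8750   0.0050   0.0500]
  [ 0.0125   0.7175   0.2000]
  [ 0.0500   0.0800   0.8000]
(I − A)⁻¹ = adj(I−A) / det(I−A) ≈
  [   1.2545     0.0072     0.0717]
  [   0.0179     1.0287     0.2867]
  [   0.0717     0.1147     1.1470]
x = (I − A)⁻¹ d = adj(I−A)·d / det(I−A), with det(I−A) = 0.6975:
  x_1 = (0.8750·45 + 0.0050·35 + 0.0500·45) / 0.6975 = 41.80 / 0.6975 ≈ 59.93
  x_2 = (0.0125·45 + 0.7175·35 + 0.2000·45) / 0.6975 = 34.675 / 0.6975 ≈ 49.71
  x_3 = (0.0500·45 + 0.0800·35 + 0.8000·45) / 0.6975 = 41.05 / 0.6975 ≈ 58.85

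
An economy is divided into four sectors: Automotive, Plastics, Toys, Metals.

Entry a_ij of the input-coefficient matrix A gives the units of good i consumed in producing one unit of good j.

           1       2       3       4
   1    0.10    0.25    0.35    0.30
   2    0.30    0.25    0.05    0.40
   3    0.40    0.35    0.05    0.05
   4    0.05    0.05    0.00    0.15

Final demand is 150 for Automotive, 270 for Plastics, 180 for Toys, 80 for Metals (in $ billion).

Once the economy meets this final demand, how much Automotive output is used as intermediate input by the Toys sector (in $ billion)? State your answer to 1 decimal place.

z_13 = 292.8

I − A =
  [   0.90    -0.25    -0.35    -0.30]
  [  -0.30     0.75    -0.05    -0.40]
  [  -0.40    -0.35     0.95    -0.05]
  [  -0.05    -0.05     0.00     0.85]
Compute the cofactors C_ij = (−1)^(i+j)·(3×3 minor ij) of I−A; the adjugate is their transpose:
adj(I−A) = Cᵀ =
  [ 0.571625   0.321125   0.227500   0.366250]
  [ 0.278375   0.592625   0.133750   0.385000]
  [ 0.345875   0.356375   0.471250   0.317500]
  [ 0.050000   0.053750   0.021250   0.407500]
det(I−A) = Σ_j (I−A)_1j·C_1j = (0.90)(0.571625) + (-0.25)(0.278375) + (-0.35)(0.345875) + (-0.30)(0.050000) = 0.3088125
(I − A)⁻¹ = adj(I−A) / det(I−A) ≈
  [   1.8510     1.0399     0.7367     1.1860]
  [   0.9014     1.9190     0.4331     1.2467]
  [   1.1200     1.1540     1.5260     1.0281]
  [   0.1619     0.1741     0.0688     1.3196]
First solve x = (I − A)⁻¹ d = adj(I−A)·d / det(I−A); in particular x_3 = (0.345875·150 + 0.356375·270 + 0.471250·180 + 0.317500·80) / 0.3088125 = 258.3275 / 0.3088125 ≈ 836.519.
Intermediate flow from 1 to 3: z_13 = a_13 · x_3 = 0.35 × 258.3275 / 0.3088125 = 90.414625 / 0.3088125 ≈ 292.8.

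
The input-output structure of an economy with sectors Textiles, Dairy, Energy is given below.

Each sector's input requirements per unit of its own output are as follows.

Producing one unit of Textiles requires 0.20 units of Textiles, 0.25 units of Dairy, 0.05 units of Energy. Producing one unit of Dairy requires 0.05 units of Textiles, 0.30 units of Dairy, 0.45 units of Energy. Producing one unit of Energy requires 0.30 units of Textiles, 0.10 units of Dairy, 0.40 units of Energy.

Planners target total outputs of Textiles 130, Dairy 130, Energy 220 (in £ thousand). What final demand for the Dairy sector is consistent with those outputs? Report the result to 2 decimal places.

I − A =
  [   0.80    -0.05    -0.30]
  [  -0.25     0.70    -0.10]
  [  -0.05    -0.45     0.60]
d = (I − A) x:
  d_T = (+0.80)·130 + (-0.05)·130 + (-0.30)·220 = 31.50
  d_D = (-0.25)·130 + (+0.70)·130 + (-0.10)·220 = 36.50
  d_E = (-0.05)·130 + (-0.45)·130 + (+0.60)·220 = 67.00

d_D = 36.50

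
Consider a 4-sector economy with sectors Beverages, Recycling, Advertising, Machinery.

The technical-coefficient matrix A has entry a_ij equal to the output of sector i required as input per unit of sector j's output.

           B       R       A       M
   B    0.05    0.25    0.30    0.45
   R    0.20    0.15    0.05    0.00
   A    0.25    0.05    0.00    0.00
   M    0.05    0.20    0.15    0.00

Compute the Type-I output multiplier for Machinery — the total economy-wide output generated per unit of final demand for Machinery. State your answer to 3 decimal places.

I − A =
  [   0.95    -0.25    -0.30    -0.45]
  [  -0.20     0.85    -0.05     0.00]
  [  -0.25    -0.05     1.00     0.00]
  [  -0.05    -0.20    -0.15     1.00]
Compute the cofactors C_ij = (−1)^(i+j)·(3×3 minor ij) of I−A; the adjugate is their transpose:
adj(I−A) = Cᵀ =
  [ 0.847500   0.358375   0.329375   0.381375]
  [ 0.212500   0.835625   0.119875   0.095625]
  [ 0.222500   0.131375   0.720375   0.100125]
  [ 0.118250   0.204750   0.148500   0.685250]
det(I−A) = Σ_j (I−A)_1j·C_1j = (0.95)(0.847500) + (-0.25)(0.212500) + (-0.30)(0.222500) + (-0.45)(0.118250) = 0.6320375
(I − A)⁻¹ = adj(I−A) / det(I−A) ≈
  [   1.3409     0.5670     0.5211     0.6034]
  [   0.3362     1.3221     0.1897     0.1513]
  [   0.3520     0.2079     1.1398     0.1584]
  [   0.1871     0.3240     0.2350     1.0842]
The output multiplier for sector j is the column-j sum of the Leontief inverse (I − A)⁻¹ = adj(I−A) / det(I−A).
Column M of adj(I−A): (0.381375, 0.095625, 0.100125, 0.685250); det(I−A) = 0.6320375.
m_M = (0.381375 + 0.095625 + 0.100125 + 0.685250) / 0.6320375 = 1.262375 / 0.6320375 ≈ 1.997.

m_M = 1.997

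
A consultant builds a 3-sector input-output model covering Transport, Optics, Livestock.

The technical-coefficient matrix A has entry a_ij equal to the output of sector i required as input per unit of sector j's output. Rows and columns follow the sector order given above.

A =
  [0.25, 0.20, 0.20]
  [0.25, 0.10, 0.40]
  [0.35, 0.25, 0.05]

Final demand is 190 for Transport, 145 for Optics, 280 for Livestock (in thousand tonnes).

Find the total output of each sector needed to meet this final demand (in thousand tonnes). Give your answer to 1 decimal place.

I − A =
  [   0.75    -0.20    -0.20]
  [  -0.25     0.90    -0.40]
  [  -0.35    -0.25     0.95]
Cofactors of I−A, C_ij = (−1)^(i+j)·(minor ij) (rows/columns in the sector order above):
  C_11 = (0.90)(0.95) − (-0.40)(-0.25) = 0.7550
  C_12 = −[(-0.25)(0.95) − (-0.40)(-0.35)] = 0.3775
  C_13 = (-0.25)(-0.25) − (0.90)(-0.35) = 0.3775
  C_21 = −[(-0.20)(0.95) − (-0.20)(-0.25)] = 0.2400
  C_22 = (0.75)(0.95) − (-0.20)(-0.35) = 0.6425
  C_23 = −[(0.75)(-0.25) − (-0.20)(-0.35)] = 0.2575
  C_31 = (-0.20)(-0.40) − (-0.20)(0.90) = 0.2600
  C_32 = −[(0.75)(-0.40) − (-0.20)(-0.25)] = 0.3500
  C_33 = (0.75)(0.90) − (-0.20)(-0.25) = 0.6250
det(I−A) = Σ_j (I−A)_1j·C_1j = (0.75)(0.7550) + (-0.20)(0.3775) + (-0.20)(0.3775) = 0.41525
adj(I−A) = Cᵀ =
  [ 0.7550   0.2400   0.2600]
  [ 0.3775   0.6425   0.3500]
  [ 0.3775   0.2575   0.6250]
(I − A)⁻¹ = adj(I−A) / det(I−A) ≈
  [   1.8182     0.5780     0.6261]
  [   0.9091     1.5473     0.8429]
  [   0.9091     0.6201     1.5051]
x = (I − A)⁻¹ d = adj(I−A)·d / det(I−A), with det(I−A) = 0.41525:
  x_T = (0.7550·190 + 0.2400·145 + 0.2600·280) / 0.41525 = 251.05 / 0.41525 ≈ 604.6
  x_O = (0.3775·190 + 0.6425·145 + 0.3500·280) / 0.41525 = 262.8875 / 0.41525 ≈ 633.1
  x_L = (0.3775·190 + 0.2575·145 + 0.6250·280) / 0.41525 = 284.0625 / 0.41525 ≈ 684.1

x_T = 604.6, x_O = 633.1, x_L = 684.1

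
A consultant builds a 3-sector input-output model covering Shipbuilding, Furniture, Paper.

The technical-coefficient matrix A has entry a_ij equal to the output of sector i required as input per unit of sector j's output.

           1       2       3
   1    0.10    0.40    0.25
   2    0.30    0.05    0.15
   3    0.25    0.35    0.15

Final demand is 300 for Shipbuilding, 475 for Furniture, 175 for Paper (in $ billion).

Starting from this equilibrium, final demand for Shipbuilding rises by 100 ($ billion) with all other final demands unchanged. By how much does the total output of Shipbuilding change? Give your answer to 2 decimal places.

Δx_1 = 158.32

I − A =
  [   0.90    -0.40    -0.25]
  [  -0.30     0.95    -0.15]
  [  -0.25    -0.35     0.85]
Cofactors of I−A, C_ij = (−1)^(i+j)·(minor ij) (rows/columns in the sector order above):
  C_11 = (0.95)(0.85) − (-0.15)(-0.35) = 0.7550
  C_12 = −[(-0.30)(0.85) − (-0.15)(-0.25)] = 0.2925
  C_13 = (-0.30)(-0.35) − (0.95)(-0.25) = 0.3425
  C_21 = −[(-0.40)(0.85) − (-0.25)(-0.35)] = 0.4275
  C_22 = (0.90)(0.85) − (-0.25)(-0.25) = 0.7025
  C_23 = −[(0.90)(-0.35) − (-0.40)(-0.25)] = 0.4150
  C_31 = (-0.40)(-0.15) − (-0.25)(0.95) = 0.2975
  C_32 = −[(0.90)(-0.15) − (-0.25)(-0.30)] = 0.2100
  C_33 = (0.90)(0.95) − (-0.40)(-0.30) = 0.7350
det(I−A) = Σ_j (I−A)_1j·C_1j = (0.90)(0.7550) + (-0.40)(0.2925) + (-0.25)(0.3425) = 0.476875
adj(I−A) = Cᵀ =
  [ 0.7550   0.4275   0.2975]
  [ 0.2925   0.7025   0.2100]
  [ 0.3425   0.4150   0.7350]
(I − A)⁻¹ = adj(I−A) / det(I−A) ≈
  [   1.5832     0.8965     0.6239]
  [   0.6134     1.4731     0.4404]
  [   0.7182     0.8702     1.5413]
Δx = (I − A)⁻¹ Δd with Δd having +100 in the Shipbuilding component and 0 elsewhere.
So Δx_1 = L_11 · (+100), where L_11 = adj(I−A)_11 / det(I−A) = 0.7550 / 0.476875.
Δx_1 = 0.7550 × (+100) / 0.476875 = 75.50 / 0.476875 ≈ 158.32.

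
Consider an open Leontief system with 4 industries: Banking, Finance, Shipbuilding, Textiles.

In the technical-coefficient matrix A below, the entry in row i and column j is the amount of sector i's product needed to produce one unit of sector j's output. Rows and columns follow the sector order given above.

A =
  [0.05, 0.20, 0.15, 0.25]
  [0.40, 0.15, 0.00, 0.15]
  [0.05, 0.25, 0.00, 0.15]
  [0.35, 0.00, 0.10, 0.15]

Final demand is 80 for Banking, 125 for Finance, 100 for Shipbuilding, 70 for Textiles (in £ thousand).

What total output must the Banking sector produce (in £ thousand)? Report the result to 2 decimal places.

I − A =
  [   0.95    -0.20    -0.15    -0.25]
  [  -0.40     0.85     0.00    -0.15]
  [  -0.05    -0.25     1.00    -0.15]
  [  -0.35     0.00    -0.10     0.85]
Compute the cofactors C_ij = (−1)^(i+j)·(3×3 minor ij) of I−A; the adjugate is their transpose:
adj(I−A) = Cᵀ =
  [ 0.706000   0.205125   0.132625   0.267250]
  [ 0.387250   0.690250   0.083125   0.250375]
  [ 0.178875   0.199000   0.533500   0.181875]
  [ 0.311750   0.107875   0.117375   0.706125]
det(I−A) = Σ_j (I−A)_1j·C_1j = (0.95)(0.706000) + (-0.20)(0.387250) + (-0.15)(0.178875) + (-0.25)(0.311750) = 0.48848125
(I − A)⁻¹ = adj(I−A) / det(I−A) ≈
  [   1.4453     0.4199     0.2715     0.5471]
  [   0.7928     1.4131     0.1702     0.5126]
  [   0.3662     0.4074     1.0922     0.3723]
  [   0.6382     0.2208     0.2403     1.4456]
x = (I − A)⁻¹ d = adj(I−A)·d / det(I−A), with det(I−A) = 0.48848125:
  x_B = (0.706000·80 + 0.205125·125 + 0.132625·100 + 0.267250·70) / 0.48848125 = 114.090625 / 0.48848125 ≈ 233.56
  x_F = (0.387250·80 + 0.690250·125 + 0.083125·100 + 0.250375·70) / 0.48848125 = 143.10 / 0.48848125 ≈ 292.95
  x_S = (0.178875·80 + 0.199000·125 + 0.533500·100 + 0.181875·70) / 0.48848125 = 105.26625 / 0.48848125 ≈ 215.50
  x_T = (0.311750·80 + 0.107875·125 + 0.117375·100 + 0.706125·70) / 0.48848125 = 99.590625 / 0.48848125 ≈ 203.88

x_B = 233.56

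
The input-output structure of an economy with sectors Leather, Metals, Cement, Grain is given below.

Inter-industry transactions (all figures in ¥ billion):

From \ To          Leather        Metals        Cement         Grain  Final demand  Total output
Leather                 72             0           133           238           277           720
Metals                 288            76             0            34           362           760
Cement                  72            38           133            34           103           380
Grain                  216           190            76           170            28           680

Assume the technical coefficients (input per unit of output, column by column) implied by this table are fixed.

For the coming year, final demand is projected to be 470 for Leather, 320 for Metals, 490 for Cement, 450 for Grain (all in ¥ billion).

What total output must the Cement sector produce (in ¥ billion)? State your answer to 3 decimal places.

Technical coefficients a_ij = z_ij / X_j:
  a_LL = 72/720 = 0.10, a_ML = 288/720 = 0.40, a_CL = 72/720 = 0.10, a_GL = 216/720 = 0.30
  a_LM = 0/760 = 0.00, a_MM = 76/760 = 0.10, a_CM = 38/760 = 0.05, a_GM = 190/760 = 0.25
  a_LC = 133/380 = 0.35, a_MC = 0/380 = 0.00, a_CC = 133/380 = 0.35, a_GC = 76/380 = 0.20
  a_LG = 238/680 = 0.35, a_MG = 34/680 = 0.05, a_CG = 34/680 = 0.05, a_GG = 170/680 = 0.25
I − A =
  [   0.90     0.00    -0.35    -0.35]
  [  -0.40     0.90     0.00    -0.05]
  [  -0.10    -0.05     0.65    -0.05]
  [  -0.30    -0.25    -0.20     0.75]
Compute the cofactors C_ij = (−1)^(i+j)·(3×3 minor ij) of I−A; the adjugate is their transpose:
adj(I−A) = Cᵀ =
  [ 0.421125   0.077875   0.294875   0.221375]
  [ 0.201750   0.323000   0.147250   0.125500]
  [ 0.100500   0.048500   0.466750   0.081250]
  [ 0.262500   0.151750   0.291500   0.488000]
det(I−A) = Σ_j (I−A)_1j·C_1j = (0.90)(0.421125) + (0.00)(0.201750) + (-0.35)(0.100500) + (-0.35)(0.262500) = 0.2519625
(I − A)⁻¹ = adj(I−A) / det(I−A) ≈
  [   1.6714     0.3091     1.1703     0.8786]
  [   0.8007     1.2819     0.5844     0.4981]
  [   0.3989     0.1925     1.8525     0.3225]
  [   1.0418     0.6023     1.1569     1.9368]
x = (I − A)⁻¹ d = adj(I−A)·d / det(I−A), with det(I−A) = 0.2519625:
  x_L = (0.421125·470 + 0.077875·320 + 0.294875·490 + 0.221375·450) / 0.2519625 = 466.95625 / 0.2519625 ≈ 1853.277
  x_M = (0.201750·470 + 0.323000·320 + 0.147250·490 + 0.125500·450) / 0.2519625 = 326.81 / 0.2519625 ≈ 1297.058
  x_C = (0.100500·470 + 0.048500·320 + 0.466750·490 + 0.081250·450) / 0.2519625 = 328.025 / 0.2519625 ≈ 1301.880
  x_G = (0.262500·470 + 0.151750·320 + 0.291500·490 + 0.488000·450) / 0.2519625 = 534.37 / 0.2519625 ≈ 2120.831

x_C = 1301.880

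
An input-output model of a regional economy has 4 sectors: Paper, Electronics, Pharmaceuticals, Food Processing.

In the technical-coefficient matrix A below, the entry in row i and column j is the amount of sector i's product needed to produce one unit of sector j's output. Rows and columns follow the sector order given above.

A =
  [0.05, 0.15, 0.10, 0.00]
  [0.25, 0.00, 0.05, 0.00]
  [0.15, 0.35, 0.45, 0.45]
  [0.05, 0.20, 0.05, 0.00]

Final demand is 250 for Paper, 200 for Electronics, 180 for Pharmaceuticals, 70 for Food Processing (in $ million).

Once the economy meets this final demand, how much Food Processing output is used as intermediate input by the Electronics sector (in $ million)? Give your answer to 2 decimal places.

I − A =
  [   0.95    -0.15    -0.10     0.00]
  [  -0.25     1.00    -0.05     0.00]
  [  -0.15    -0.35     0.55    -0.45]
  [  -0.05    -0.20    -0.05     1.00]
Compute the cofactors C_ij = (−1)^(i+j)·(3×3 minor ij) of I−A; the adjugate is their transpose:
adj(I−A) = Cᵀ =
  [ 0.505500   0.123125   0.107500   0.048375]
  [ 0.140500   0.483875   0.072500   0.032625]
  [ 0.282500   0.443875   0.912500   0.410625]
  [ 0.067500   0.125125   0.065500   0.460375]
det(I−A) = Σ_j (I−A)_1j·C_1j = (0.95)(0.505500) + (-0.15)(0.140500) + (-0.10)(0.282500) + (0.00)(0.067500) = 0.4309
(I − A)⁻¹ = adj(I−A) / det(I−A) ≈
  [   1.1731     0.2857     0.2495     0.1123]
  [   0.3261     1.1229     0.1683     0.0757]
  [   0.6556     1.0301     2.1177     0.9529]
  [   0.1566     0.2904     0.1520     1.0684]
First solve x = (I − A)⁻¹ d = adj(I−A)·d / det(I−A); in particular x_2 = (0.140500·250 + 0.483875·200 + 0.072500·180 + 0.032625·70) / 0.4309 = 147.23375 / 0.4309 ≈ 341.6889.
Intermediate flow from 4 to 2: z_42 = a_42 · x_2 = 0.20 × 147.23375 / 0.4309 = 29.44675 / 0.4309 ≈ 68.34.

z_42 = 68.34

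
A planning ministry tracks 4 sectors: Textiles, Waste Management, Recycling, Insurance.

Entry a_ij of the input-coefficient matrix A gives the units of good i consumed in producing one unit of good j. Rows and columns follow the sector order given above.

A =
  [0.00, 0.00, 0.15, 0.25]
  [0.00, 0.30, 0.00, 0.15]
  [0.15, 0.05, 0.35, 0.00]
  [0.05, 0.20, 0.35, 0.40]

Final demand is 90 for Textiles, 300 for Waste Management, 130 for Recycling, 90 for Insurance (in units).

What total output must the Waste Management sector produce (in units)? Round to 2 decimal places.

x_2 = 542.17

I − A =
  [   1.00     0.00    -0.15    -0.25]
  [   0.00     0.70     0.00    -0.15]
  [  -0.15    -0.05     0.65     0.00]
  [  -0.05    -0.20    -0.35     0.60]
Compute the cofactors C_ij = (−1)^(i+j)·(3×3 minor ij) of I−A; the adjugate is their transpose:
adj(I−A) = Cᵀ =
  [ 0.250875   0.041375   0.119750   0.114875]
  [ 0.012750   0.355250   0.053625   0.094125]
  [ 0.058875   0.036875   0.381250   0.033750]
  [ 0.059500   0.143375   0.250250   0.439250]
det(I−A) = Σ_j (I−A)_1j·C_1j = (1.00)(0.250875) + (0.00)(0.012750) + (-0.15)(0.058875) + (-0.25)(0.059500) = 0.22716875
(I − A)⁻¹ = adj(I−A) / det(I−A) ≈
  [   1.1044     0.1821     0.5271     0.5057]
  [   0.0561     1.5638     0.2361     0.4143]
  [   0.2592     0.1623     1.6783     0.1486]
  [   0.2619     0.6311     1.1016     1.9336]
x = (I − A)⁻¹ d = adj(I−A)·d / det(I−A), with det(I−A) = 0.22716875:
  x_1 = (0.250875·90 + 0.041375·300 + 0.119750·130 + 0.114875·90) / 0.22716875 = 60.8975 / 0.22716875 ≈ 268.07
  x_2 = (0.012750·90 + 0.355250·300 + 0.053625·130 + 0.094125·90) / 0.22716875 = 123.165 / 0.22716875 ≈ 542.17
  x_3 = (0.058875·90 + 0.036875·300 + 0.381250·130 + 0.033750·90) / 0.22716875 = 68.96125 / 0.22716875 ≈ 303.57
  x_4 = (0.059500·90 + 0.143375·300 + 0.250250·130 + 0.439250·90) / 0.22716875 = 120.4325 / 0.22716875 ≈ 530.15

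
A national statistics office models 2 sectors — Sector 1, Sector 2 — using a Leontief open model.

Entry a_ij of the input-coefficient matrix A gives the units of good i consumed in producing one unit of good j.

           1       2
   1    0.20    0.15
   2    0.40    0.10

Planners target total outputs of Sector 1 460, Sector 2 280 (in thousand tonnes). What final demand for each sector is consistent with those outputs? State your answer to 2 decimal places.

d_1 = 326.00, d_2 = 68.00

I − A =
  [   0.80    -0.15]
  [  -0.40     0.90]
d = (I − A) x:
  d_1 = (+0.80)·460 + (-0.15)·280 = 326.00
  d_2 = (-0.40)·460 + (+0.90)·280 = 68.00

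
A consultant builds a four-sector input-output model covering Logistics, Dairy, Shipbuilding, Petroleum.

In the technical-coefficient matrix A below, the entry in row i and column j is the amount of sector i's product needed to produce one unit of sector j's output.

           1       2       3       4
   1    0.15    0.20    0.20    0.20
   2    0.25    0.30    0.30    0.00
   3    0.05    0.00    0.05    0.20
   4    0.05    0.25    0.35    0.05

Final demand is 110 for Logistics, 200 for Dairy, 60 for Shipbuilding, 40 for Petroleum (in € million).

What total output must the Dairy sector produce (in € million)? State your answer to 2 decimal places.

I − A =
  [   0.85    -0.20    -0.20    -0.20]
  [  -0.25     0.70    -0.30     0.00]
  [  -0.05     0.00     0.95    -0.20]
  [  -0.05    -0.25    -0.35     0.95]
Compute the cofactors C_ij = (−1)^(i+j)·(3×3 minor ij) of I−A; the adjugate is their transpose:
adj(I−A) = Cᵀ =
  [ 0.567750   0.224000   0.254000   0.173000]
  [ 0.225375   0.683125   0.304250   0.111500]
  [ 0.052750   0.056500   0.498250   0.116000]
  [ 0.108625   0.212375   0.277000   0.507750]
det(I−A) = Σ_j (I−A)_1j·C_1j = (0.85)(0.567750) + (-0.20)(0.225375) + (-0.20)(0.052750) + (-0.20)(0.108625) = 0.4052375
(I − A)⁻¹ = adj(I−A) / det(I−A) ≈
  [   1.4010     0.5528     0.6268     0.4269]
  [   0.5562     1.6857     0.7508     0.2751]
  [   0.1302     0.1394     1.2295     0.2863]
  [   0.2681     0.5241     0.6835     1.2530]
x = (I − A)⁻¹ d = adj(I−A)·d / det(I−A), with det(I−A) = 0.4052375:
  x_1 = (0.567750·110 + 0.224000·200 + 0.254000·60 + 0.173000·40) / 0.4052375 = 129.4125 / 0.4052375 ≈ 319.35
  x_2 = (0.225375·110 + 0.683125·200 + 0.304250·60 + 0.111500·40) / 0.4052375 = 184.13125 / 0.4052375 ≈ 454.38
  x_3 = (0.052750·110 + 0.056500·200 + 0.498250·60 + 0.116000·40) / 0.4052375 = 51.6375 / 0.4052375 ≈ 127.43
  x_4 = (0.108625·110 + 0.212375·200 + 0.277000·60 + 0.507750·40) / 0.4052375 = 91.35375 / 0.4052375 ≈ 225.43

x_2 = 454.38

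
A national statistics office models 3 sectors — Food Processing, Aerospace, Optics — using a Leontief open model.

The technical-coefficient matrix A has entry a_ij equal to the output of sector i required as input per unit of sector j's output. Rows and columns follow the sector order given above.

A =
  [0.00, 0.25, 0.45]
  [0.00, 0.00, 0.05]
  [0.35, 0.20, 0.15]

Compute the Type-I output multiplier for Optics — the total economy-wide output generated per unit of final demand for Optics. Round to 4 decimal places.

m_O = 2.2304

I − A =
  [   1.00    -0.25    -0.45]
  [   0.00     1.00    -0.05]
  [  -0.35    -0.20     0.85]
Cofactors of I−A, C_ij = (−1)^(i+j)·(minor ij) (rows/columns in the sector order above):
  C_11 = (1.00)(0.85) − (-0.05)(-0.20) = 0.8400
  C_12 = −[(0.00)(0.85) − (-0.05)(-0.35)] = 0.0175
  C_13 = (0.00)(-0.20) − (1.00)(-0.35) = 0.3500
  C_21 = −[(-0.25)(0.85) − (-0.45)(-0.20)] = 0.3025
  C_22 = (1.00)(0.85) − (-0.45)(-0.35) = 0.6925
  C_23 = −[(1.00)(-0.20) − (-0.25)(-0.35)] = 0.2875
  C_31 = (-0.25)(-0.05) − (-0.45)(1.00) = 0.4625
  C_32 = −[(1.00)(-0.05) − (-0.45)(0.00)] = 0.0500
  C_33 = (1.00)(1.00) − (-0.25)(0.00) = 1.0000
det(I−A) = Σ_j (I−A)_1j·C_1j = (1.00)(0.8400) + (-0.25)(0.0175) + (-0.45)(0.3500) = 0.678125
adj(I−A) = Cᵀ =
  [ 0.8400   0.3025   0.4625]
  [ 0.0175   0.6925   0.0500]
  [ 0.3500   0.2875   1.0000]
(I − A)⁻¹ = adj(I−A) / det(I−A) ≈
  [   1.23871     0.44608     0.68203]
  [   0.02581     1.02120     0.07373]
  [   0.51613     0.42396     1.47465]
The output multiplier for sector j is the column-j sum of the Leontief inverse (I − A)⁻¹ = adj(I−A) / det(I−A).
Column O of adj(I−A): (0.4625, 0.0500, 1.0000); det(I−A) = 0.678125.
m_O = (0.4625 + 0.0500 + 1.0000) / 0.678125 = 1.5125 / 0.678125 ≈ 2.2304.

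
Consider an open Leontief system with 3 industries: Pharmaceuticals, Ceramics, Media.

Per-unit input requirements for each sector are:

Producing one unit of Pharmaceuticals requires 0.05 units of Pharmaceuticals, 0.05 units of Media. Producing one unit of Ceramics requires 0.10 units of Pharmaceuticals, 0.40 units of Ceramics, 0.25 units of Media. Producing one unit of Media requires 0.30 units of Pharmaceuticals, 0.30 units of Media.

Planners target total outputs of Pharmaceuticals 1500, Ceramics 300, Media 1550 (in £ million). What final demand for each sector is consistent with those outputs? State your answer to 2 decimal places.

d_1 = 930.00, d_2 = 180.00, d_3 = 935.00

I − A =
  [   0.95    -0.10    -0.30]
  [   0.00     0.60     0.00]
  [  -0.05    -0.25     0.70]
d = (I − A) x:
  d_1 = (+0.95)·1500 + (-0.10)·300 + (-0.30)·1550 = 930.00
  d_2 = (+0.00)·1500 + (+0.60)·300 + (+0.00)·1550 = 180.00
  d_3 = (-0.05)·1500 + (-0.25)·300 + (+0.70)·1550 = 935.00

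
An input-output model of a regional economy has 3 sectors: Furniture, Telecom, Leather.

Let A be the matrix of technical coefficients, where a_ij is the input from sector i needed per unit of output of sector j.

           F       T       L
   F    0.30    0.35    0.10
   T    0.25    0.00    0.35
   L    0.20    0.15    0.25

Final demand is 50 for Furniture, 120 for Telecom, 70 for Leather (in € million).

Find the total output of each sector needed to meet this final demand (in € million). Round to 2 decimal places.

x_F = 223.71, x_T = 246.74, x_L = 202.34

I − A =
  [   0.70    -0.35    -0.10]
  [  -0.25     1.00    -0.35]
  [  -0.20    -0.15     0.75]
Cofactors of I−A, C_ij = (−1)^(i+j)·(minor ij) (rows/columns in the sector order above):
  C_11 = (1.00)(0.75) − (-0.35)(-0.15) = 0.6975
  C_12 = −[(-0.25)(0.75) − (-0.35)(-0.20)] = 0.2575
  C_13 = (-0.25)(-0.15) − (1.00)(-0.20) = 0.2375
  C_21 = −[(-0.35)(0.75) − (-0.10)(-0.15)] = 0.2775
  C_22 = (0.70)(0.75) − (-0.10)(-0.20) = 0.5050
  C_23 = −[(0.70)(-0.15) − (-0.35)(-0.20)] = 0.1750
  C_31 = (-0.35)(-0.35) − (-0.10)(1.00) = 0.2225
  C_32 = −[(0.70)(-0.35) − (-0.10)(-0.25)] = 0.2700
  C_33 = (0.70)(1.00) − (-0.35)(-0.25) = 0.6125
det(I−A) = Σ_j (I−A)_1j·C_1j = (0.70)(0.6975) + (-0.35)(0.2575) + (-0.10)(0.2375) = 0.374375
adj(I−A) = Cᵀ =
  [ 0.6975   0.2775   0.2225]
  [ 0.2575   0.5050   0.2700]
  [ 0.2375   0.1750   0.6125]
(I − A)⁻¹ = adj(I−A) / det(I−A) ≈
  [   1.8631     0.7412     0.5943]
  [   0.6878     1.3489     0.7212]
  [   0.6344     0.4674     1.6361]
x = (I − A)⁻¹ d = adj(I−A)·d / det(I−A), with det(I−A) = 0.374375:
  x_F = (0.6975·50 + 0.2775·120 + 0.2225·70) / 0.374375 = 83.75 / 0.374375 ≈ 223.71
  x_T = (0.2575·50 + 0.5050·120 + 0.2700·70) / 0.374375 = 92.375 / 0.374375 ≈ 246.74
  x_L = (0.2375·50 + 0.1750·120 + 0.6125·70) / 0.374375 = 75.75 / 0.374375 ≈ 202.34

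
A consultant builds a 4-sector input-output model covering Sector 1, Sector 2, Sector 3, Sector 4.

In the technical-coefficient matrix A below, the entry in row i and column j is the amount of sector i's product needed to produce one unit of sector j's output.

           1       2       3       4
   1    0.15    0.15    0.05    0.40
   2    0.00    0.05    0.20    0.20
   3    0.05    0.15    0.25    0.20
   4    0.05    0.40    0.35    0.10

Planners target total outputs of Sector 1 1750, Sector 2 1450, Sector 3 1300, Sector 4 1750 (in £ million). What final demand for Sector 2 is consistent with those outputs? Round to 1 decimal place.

d_2 = 767.5

I − A =
  [   0.85    -0.15    -0.05    -0.40]
  [   0.00     0.95    -0.20    -0.20]
  [  -0.05    -0.15     0.75    -0.20]
  [  -0.05    -0.40    -0.35     0.90]
d = (I − A) x:
  d_1 = (+0.85)·1750 + (-0.15)·1450 + (-0.05)·1300 + (-0.40)·1750 = 505.0
  d_2 = (+0.00)·1750 + (+0.95)·1450 + (-0.20)·1300 + (-0.20)·1750 = 767.5
  d_3 = (-0.05)·1750 + (-0.15)·1450 + (+0.75)·1300 + (-0.20)·1750 = 320.0
  d_4 = (-0.05)·1750 + (-0.40)·1450 + (-0.35)·1300 + (+0.90)·1750 = 452.5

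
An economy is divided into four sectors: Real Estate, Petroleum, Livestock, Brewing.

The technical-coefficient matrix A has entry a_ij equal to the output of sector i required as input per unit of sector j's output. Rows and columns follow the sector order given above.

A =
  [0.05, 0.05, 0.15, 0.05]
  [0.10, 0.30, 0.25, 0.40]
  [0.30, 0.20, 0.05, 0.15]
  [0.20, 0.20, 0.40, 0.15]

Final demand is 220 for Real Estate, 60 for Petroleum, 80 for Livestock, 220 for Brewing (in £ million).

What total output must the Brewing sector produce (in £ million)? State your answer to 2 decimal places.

x_B = 750.17

I − A =
  [   0.95    -0.05    -0.15    -0.05]
  [  -0.10     0.70    -0.25    -0.40]
  [  -0.30    -0.20     0.95    -0.15]
  [  -0.20    -0.20    -0.40     0.85]
Compute the cofactors C_ij = (−1)^(i+j)·(3×3 minor ij) of I−A; the adjugate is their transpose:
adj(I−A) = Cᵀ =
  [ 0.365250   0.080875   0.112375   0.079375]
  [ 0.270000   0.651875   0.378125   0.389375]
  [ 0.211500   0.205250   0.473000   0.192500]
  [ 0.249000   0.269000   0.338000   0.541250]
det(I−A) = Σ_j (I−A)_1j·C_1j = (0.95)(0.365250) + (-0.05)(0.270000) + (-0.15)(0.211500) + (-0.05)(0.249000) = 0.2893125
(I − A)⁻¹ = adj(I−A) / det(I−A) ≈
  [   1.2625     0.2795     0.3884     0.2744]
  [   0.9332     2.2532     1.3070     1.3459]
  [   0.7310     0.7094     1.6349     0.6654]
  [   0.8607     0.9298     1.1683     1.8708]
x = (I − A)⁻¹ d = adj(I−A)·d / det(I−A), with det(I−A) = 0.2893125:
  x_R = (0.365250·220 + 0.080875·60 + 0.112375·80 + 0.079375·220) / 0.2893125 = 111.66 / 0.2893125 ≈ 385.95
  x_P = (0.270000·220 + 0.651875·60 + 0.378125·80 + 0.389375·220) / 0.2893125 = 214.425 / 0.2893125 ≈ 741.15
  x_L = (0.211500·220 + 0.205250·60 + 0.473000·80 + 0.192500·220) / 0.2893125 = 139.035 / 0.2893125 ≈ 480.57
  x_B = (0.249000·220 + 0.269000·60 + 0.338000·80 + 0.541250·220) / 0.2893125 = 217.035 / 0.2893125 ≈ 750.17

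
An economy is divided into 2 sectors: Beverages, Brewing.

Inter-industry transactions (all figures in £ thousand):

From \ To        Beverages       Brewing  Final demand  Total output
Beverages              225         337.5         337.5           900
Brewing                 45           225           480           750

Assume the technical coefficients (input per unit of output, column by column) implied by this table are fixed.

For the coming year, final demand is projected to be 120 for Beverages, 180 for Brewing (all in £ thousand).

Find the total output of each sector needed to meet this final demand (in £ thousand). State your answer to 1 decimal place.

x_1 = 328.4, x_2 = 280.6

Technical coefficients a_ij = z_ij / X_j:
  a_11 = 225/900 = 0.25, a_21 = 45/900 = 0.05
  a_12 = 337.5/750 = 0.45, a_22 = 225/750 = 0.30
I − A =
  [   0.75    -0.45]
  [  -0.05     0.70]
det(I−A) = (0.75)(0.70) − (-0.45)(-0.05) = 0.5025
adj(I−A) = [[0.70, 0.45], [0.05, 0.75]]
(I − A)⁻¹ = adj(I−A) / det(I−A) ≈
  [   1.3930     0.8955]
  [   0.0995     1.4925]
x = (I − A)⁻¹ d = adj(I−A)·d / det(I−A), with det(I−A) = 0.5025:
  x_1 = (0.70·120 + 0.45·180) / 0.5025 = 165.00 / 0.5025 ≈ 328.4
  x_2 = (0.05·120 + 0.75·180) / 0.5025 = 141.00 / 0.5025 ≈ 280.6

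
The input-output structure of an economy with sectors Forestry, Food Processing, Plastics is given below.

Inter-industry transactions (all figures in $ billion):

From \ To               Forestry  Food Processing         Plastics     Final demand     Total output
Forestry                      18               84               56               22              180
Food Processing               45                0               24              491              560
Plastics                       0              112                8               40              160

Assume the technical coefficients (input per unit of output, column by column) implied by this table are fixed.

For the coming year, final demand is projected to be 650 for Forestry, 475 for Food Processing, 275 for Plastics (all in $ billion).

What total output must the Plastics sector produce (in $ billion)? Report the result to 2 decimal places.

x_3 = 458.38

Technical coefficients a_ij = z_ij / X_j:
  a_11 = 18/180 = 0.10, a_21 = 45/180 = 0.25, a_31 = 0/180 = 0.00
  a_12 = 84/560 = 0.15, a_22 = 0/560 = 0.00, a_32 = 112/560 = 0.20
  a_13 = 56/160 = 0.35, a_23 = 24/160 = 0.15, a_33 = 8/160 = 0.05
I − A =
  [   0.90    -0.15    -0.35]
  [  -0.25     1.00    -0.15]
  [   0.00    -0.20     0.95]
Cofactors of I−A, C_ij = (−1)^(i+j)·(minor ij) (rows/columns in the sector order above):
  C_11 = (1.00)(0.95) − (-0.15)(-0.20) = 0.9200
  C_12 = −[(-0.25)(0.95) − (-0.15)(0.00)] = 0.2375
  C_13 = (-0.25)(-0.20) − (1.00)(0.00) = 0.0500
  C_21 = −[(-0.15)(0.95) − (-0.35)(-0.20)] = 0.2125
  C_22 = (0.90)(0.95) − (-0.35)(0.00) = 0.8550
  C_23 = −[(0.90)(-0.20) − (-0.15)(0.00)] = 0.1800
  C_31 = (-0.15)(-0.15) − (-0.35)(1.00) = 0.3725
  C_32 = −[(0.90)(-0.15) − (-0.35)(-0.25)] = 0.2225
  C_33 = (0.90)(1.00) − (-0.15)(-0.25) = 0.8625
det(I−A) = Σ_j (I−A)_1j·C_1j = (0.90)(0.9200) + (-0.15)(0.2375) + (-0.35)(0.0500) = 0.774875
adj(I−A) = Cᵀ =
  [ 0.9200   0.2125   0.3725]
  [ 0.2375   0.8550   0.2225]
  [ 0.0500   0.1800   0.8625]
(I − A)⁻¹ = adj(I−A) / det(I−A) ≈
  [   1.1873     0.2742     0.4807]
  [   0.3065     1.1034     0.2871]
  [   0.0645     0.2323     1.1131]
x = (I − A)⁻¹ d = adj(I−A)·d / det(I−A), with det(I−A) = 0.774875:
  x_1 = (0.9200·650 + 0.2125·475 + 0.3725·275) / 0.774875 = 801.375 / 0.774875 ≈ 1034.20
  x_2 = (0.2375·650 + 0.8550·475 + 0.2225·275) / 0.774875 = 621.6875 / 0.774875 ≈ 802.31
  x_3 = (0.0500·650 + 0.1800·475 + 0.8625·275) / 0.774875 = 355.1875 / 0.774875 ≈ 458.38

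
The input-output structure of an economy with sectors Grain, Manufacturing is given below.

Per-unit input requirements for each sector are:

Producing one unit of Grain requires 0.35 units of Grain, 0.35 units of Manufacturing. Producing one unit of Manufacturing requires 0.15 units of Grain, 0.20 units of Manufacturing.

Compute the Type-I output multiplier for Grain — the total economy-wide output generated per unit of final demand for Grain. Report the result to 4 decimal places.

I − A =
  [   0.65    -0.15]
  [  -0.35     0.80]
det(I−A) = (0.65)(0.80) − (-0.15)(-0.35) = 0.4675
adj(I−A) = [[0.80, 0.15], [0.35, 0.65]]
(I − A)⁻¹ = adj(I−A) / det(I−A) ≈
  [   1.71123     0.32086]
  [   0.74866     1.39037]
The output multiplier for sector j is the column-j sum of the Leontief inverse (I − A)⁻¹ = adj(I−A) / det(I−A).
Column G of adj(I−A): (0.80, 0.35); det(I−A) = 0.4675.
m_G = (0.80 + 0.35) / 0.4675 = 1.15 / 0.4675 ≈ 2.4599.

m_G = 2.4599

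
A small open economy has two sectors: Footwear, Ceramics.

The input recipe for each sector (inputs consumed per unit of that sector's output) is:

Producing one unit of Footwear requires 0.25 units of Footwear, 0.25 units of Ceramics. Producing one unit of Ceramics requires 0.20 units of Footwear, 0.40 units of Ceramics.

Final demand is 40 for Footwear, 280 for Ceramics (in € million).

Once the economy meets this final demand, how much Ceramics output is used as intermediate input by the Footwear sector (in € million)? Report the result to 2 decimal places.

I − A =
  [   0.75    -0.20]
  [  -0.25     0.60]
det(I−A) = (0.75)(0.60) − (-0.20)(-0.25) = 0.4000
adj(I−A) = [[0.60, 0.20], [0.25, 0.75]]
(I − A)⁻¹ = adj(I−A) / det(I−A) ≈
  [   1.5000     0.5000]
  [   0.6250     1.8750]
First solve x = (I − A)⁻¹ d = adj(I−A)·d / det(I−A); in particular x_1 = (0.60·40 + 0.20·280) / 0.4000 = 80.00 / 0.4000 = 200.0000.
Intermediate flow from 2 to 1: z_21 = a_21 · x_1 = 0.25 × 80.00 / 0.4000 = 20.00 / 0.4000 = 50.00.

z_21 = 50.00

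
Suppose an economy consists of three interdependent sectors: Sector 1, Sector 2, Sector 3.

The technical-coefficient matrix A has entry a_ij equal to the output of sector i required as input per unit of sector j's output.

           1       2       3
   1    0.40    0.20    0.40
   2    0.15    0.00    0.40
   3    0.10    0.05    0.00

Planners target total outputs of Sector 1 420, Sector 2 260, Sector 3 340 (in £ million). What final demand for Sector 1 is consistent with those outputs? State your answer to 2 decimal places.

I − A =
  [   0.60    -0.20    -0.40]
  [  -0.15     1.00    -0.40]
  [  -0.10    -0.05     1.00]
d = (I − A) x:
  d_1 = (+0.60)·420 + (-0.20)·260 + (-0.40)·340 = 64.00
  d_2 = (-0.15)·420 + (+1.00)·260 + (-0.40)·340 = 61.00
  d_3 = (-0.10)·420 + (-0.05)·260 + (+1.00)·340 = 285.00

d_1 = 64.00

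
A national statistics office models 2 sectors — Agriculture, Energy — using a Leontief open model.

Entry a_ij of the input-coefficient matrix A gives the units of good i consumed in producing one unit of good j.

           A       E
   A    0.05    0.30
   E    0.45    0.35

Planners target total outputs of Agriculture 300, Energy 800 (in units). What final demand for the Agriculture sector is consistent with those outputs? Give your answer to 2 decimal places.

I − A =
  [   0.95    -0.30]
  [  -0.45     0.65]
d = (I − A) x:
  d_A = (+0.95)·300 + (-0.30)·800 = 45.00
  d_E = (-0.45)·300 + (+0.65)·800 = 385.00

d_A = 45.00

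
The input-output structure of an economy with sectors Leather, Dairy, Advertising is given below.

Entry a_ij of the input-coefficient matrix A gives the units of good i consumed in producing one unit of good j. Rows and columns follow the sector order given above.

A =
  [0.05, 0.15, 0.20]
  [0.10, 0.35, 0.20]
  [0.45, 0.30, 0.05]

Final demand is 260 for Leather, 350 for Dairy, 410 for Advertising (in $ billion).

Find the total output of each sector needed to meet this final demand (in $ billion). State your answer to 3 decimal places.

I − A =
  [   0.95    -0.15    -0.20]
  [  -0.10     0.65    -0.20]
  [  -0.45    -0.30     0.95]
Cofactors of I−A, C_ij = (−1)^(i+j)·(minor ij) (rows/columns in the sector order above):
  C_11 = (0.65)(0.95) − (-0.20)(-0.30) = 0.5575
  C_12 = −[(-0.10)(0.95) − (-0.20)(-0.45)] = 0.1850
  C_13 = (-0.10)(-0.30) − (0.65)(-0.45) = 0.3225
  C_21 = −[(-0.15)(0.95) − (-0.20)(-0.30)] = 0.2025
  C_22 = (0.95)(0.95) − (-0.20)(-0.45) = 0.8125
  C_23 = −[(0.95)(-0.30) − (-0.15)(-0.45)] = 0.3525
  C_31 = (-0.15)(-0.20) − (-0.20)(0.65) = 0.1600
  C_32 = −[(0.95)(-0.20) − (-0.20)(-0.10)] = 0.2100
  C_33 = (0.95)(0.65) − (-0.15)(-0.10) = 0.6025
det(I−A) = Σ_j (I−A)_1j·C_1j = (0.95)(0.5575) + (-0.15)(0.1850) + (-0.20)(0.3225) = 0.437375
adj(I−A) = Cᵀ =
  [ 0.5575   0.2025   0.1600]
  [ 0.1850   0.8125   0.2100]
  [ 0.3225   0.3525   0.6025]
(I − A)⁻¹ = adj(I−A) / det(I−A) ≈
  [   1.2746     0.4630     0.3658]
  [   0.4230     1.8577     0.4801]
  [   0.7374     0.8059     1.3775]
x = (I − A)⁻¹ d = adj(I−A)·d / det(I−A), with det(I−A) = 0.437375:
  x_1 = (0.5575·260 + 0.2025·350 + 0.1600·410) / 0.437375 = 281.425 / 0.437375 ≈ 643.441
  x_2 = (0.1850·260 + 0.8125·350 + 0.2100·410) / 0.437375 = 418.575 / 0.437375 ≈ 957.016
  x_3 = (0.3225·260 + 0.3525·350 + 0.6025·410) / 0.437375 = 454.25 / 0.437375 ≈ 1038.582

x_1 = 643.441, x_2 = 957.016, x_3 = 1038.582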